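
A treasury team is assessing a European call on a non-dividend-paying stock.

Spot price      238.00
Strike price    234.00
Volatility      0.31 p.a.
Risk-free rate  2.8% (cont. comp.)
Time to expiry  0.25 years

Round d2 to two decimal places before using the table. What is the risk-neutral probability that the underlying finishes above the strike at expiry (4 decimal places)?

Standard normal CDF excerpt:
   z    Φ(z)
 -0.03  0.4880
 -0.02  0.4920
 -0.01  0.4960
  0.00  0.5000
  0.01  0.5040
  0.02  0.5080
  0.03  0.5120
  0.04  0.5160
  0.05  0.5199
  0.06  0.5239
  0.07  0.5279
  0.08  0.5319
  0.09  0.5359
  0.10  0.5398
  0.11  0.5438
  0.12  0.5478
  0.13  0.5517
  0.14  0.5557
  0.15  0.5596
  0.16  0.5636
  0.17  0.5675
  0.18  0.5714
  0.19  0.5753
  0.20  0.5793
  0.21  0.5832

0.5319

σ√T = 0.31·√0.25 = 0.1550
ln(S/K) + (r + σ²/2)T = ln(238/234) + (0.028 + 0.31²/2)·0.25 = 0.0169 + 0.0190 = 0.0360
d₁ = 0.0360 / 0.1550 = 0.2320 → 0.23
d₂ = d₁ − σ√T = 0.2320 − 0.1550 = 0.0770 → 0.08
Pr(exercise) under Q = N(d₂) = 0.5319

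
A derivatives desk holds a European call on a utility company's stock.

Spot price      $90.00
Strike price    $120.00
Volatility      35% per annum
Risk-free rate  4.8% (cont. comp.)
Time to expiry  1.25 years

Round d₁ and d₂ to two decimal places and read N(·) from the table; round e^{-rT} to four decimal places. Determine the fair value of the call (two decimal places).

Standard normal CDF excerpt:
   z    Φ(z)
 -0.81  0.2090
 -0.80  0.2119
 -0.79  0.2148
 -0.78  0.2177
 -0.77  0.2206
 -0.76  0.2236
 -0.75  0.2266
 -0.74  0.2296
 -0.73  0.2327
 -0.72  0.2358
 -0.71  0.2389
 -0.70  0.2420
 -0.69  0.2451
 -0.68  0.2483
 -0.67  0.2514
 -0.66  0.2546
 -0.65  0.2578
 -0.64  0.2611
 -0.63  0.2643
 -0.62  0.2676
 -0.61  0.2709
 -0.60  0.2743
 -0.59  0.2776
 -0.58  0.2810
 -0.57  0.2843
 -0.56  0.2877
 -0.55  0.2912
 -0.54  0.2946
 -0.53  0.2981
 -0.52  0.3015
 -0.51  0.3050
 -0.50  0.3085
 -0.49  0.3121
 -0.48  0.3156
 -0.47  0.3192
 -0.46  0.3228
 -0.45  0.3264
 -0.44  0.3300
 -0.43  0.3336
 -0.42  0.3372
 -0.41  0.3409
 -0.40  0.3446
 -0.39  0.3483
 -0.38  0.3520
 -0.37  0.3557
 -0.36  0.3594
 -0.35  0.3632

$6.74

T = 1.25;  σ√T = 0.3913
d₁ = [ln(90/120) + (0.048 + 0.35²/2)·1.25] / 0.3913 = [-0.2877 + 0.1366] / 0.3913 = -0.3862 ≈ -0.39
d₂ = d₁ − σ√T = -0.3862 − 0.3913 = -0.7775 ≈ -0.78
exp(−rT) = exp(−0.048·1.25) = 0.9418
N(d₁) = N(-0.39) = 0.3483;  N(d₂) = N(-0.78) = 0.2177
C = 90·0.3483 − 120·0.9418·0.2177 = 31.3470 − 24.6036 = 6.7434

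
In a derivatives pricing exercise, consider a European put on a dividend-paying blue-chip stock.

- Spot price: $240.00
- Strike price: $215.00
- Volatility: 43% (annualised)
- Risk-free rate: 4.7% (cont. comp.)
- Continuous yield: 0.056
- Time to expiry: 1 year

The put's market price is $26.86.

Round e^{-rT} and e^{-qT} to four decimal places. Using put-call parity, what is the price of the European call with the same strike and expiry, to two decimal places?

$48.65

e^(−qT) = e^(−0.056·1) = 0.9455;  e^(−rT) = e^(−0.047·1) = 0.9541
Put-call parity: C − P = S·e^(−qT) − K·e^(−rT) = 240·0.9455 − 215·0.9541 = 226.9200 − 205.1315 = 21.7885
C = P + (C − P) = 26.86 + (21.7885) = 48.6485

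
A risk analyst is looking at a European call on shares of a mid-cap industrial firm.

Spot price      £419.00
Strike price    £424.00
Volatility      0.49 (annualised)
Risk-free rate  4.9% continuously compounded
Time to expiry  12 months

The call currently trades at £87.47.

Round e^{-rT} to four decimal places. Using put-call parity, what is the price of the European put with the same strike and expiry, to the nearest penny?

exp(−rT) = exp(−0.049·1) = 0.9522
Put-call parity: C − P = S − K·e^(−rT) = 419 − 424·0.9522 = 419 − 403.7328 = 15.2672
P = C − (C − P) = 87.47 − (15.2672) = 72.2028

£72.20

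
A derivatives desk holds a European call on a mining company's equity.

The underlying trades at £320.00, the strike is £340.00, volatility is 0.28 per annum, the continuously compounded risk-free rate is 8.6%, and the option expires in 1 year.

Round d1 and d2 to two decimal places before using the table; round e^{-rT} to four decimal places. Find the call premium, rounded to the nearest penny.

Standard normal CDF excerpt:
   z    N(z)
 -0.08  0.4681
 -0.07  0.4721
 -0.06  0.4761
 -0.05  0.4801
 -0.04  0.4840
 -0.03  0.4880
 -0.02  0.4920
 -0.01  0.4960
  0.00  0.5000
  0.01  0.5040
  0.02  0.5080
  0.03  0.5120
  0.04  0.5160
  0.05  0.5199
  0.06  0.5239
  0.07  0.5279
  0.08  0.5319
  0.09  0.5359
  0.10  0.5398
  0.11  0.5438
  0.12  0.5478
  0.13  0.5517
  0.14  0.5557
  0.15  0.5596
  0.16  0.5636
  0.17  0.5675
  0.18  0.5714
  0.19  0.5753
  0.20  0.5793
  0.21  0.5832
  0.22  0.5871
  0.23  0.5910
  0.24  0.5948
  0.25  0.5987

£39.34

σ√T = 0.28·√1 = 0.2800
d₁ = [ln(320/340) + (0.086 + 0.28²/2)·1] / 0.2800 = [-0.0606 + 0.1252] / 0.2800 = 0.2306 → 0.23
d₂ = d₁ − σ√T = 0.2306 − 0.2800 = -0.0494 → -0.05
e^(−rT) = e^(−0.086·1) = 0.9176
N(d₁) = N(0.23) = 0.5910;  N(d₂) = N(-0.05) = 0.4801
C = 320·0.5910 − 340·0.9176·0.4801 = 189.1200 − 149.7835 = 39.3365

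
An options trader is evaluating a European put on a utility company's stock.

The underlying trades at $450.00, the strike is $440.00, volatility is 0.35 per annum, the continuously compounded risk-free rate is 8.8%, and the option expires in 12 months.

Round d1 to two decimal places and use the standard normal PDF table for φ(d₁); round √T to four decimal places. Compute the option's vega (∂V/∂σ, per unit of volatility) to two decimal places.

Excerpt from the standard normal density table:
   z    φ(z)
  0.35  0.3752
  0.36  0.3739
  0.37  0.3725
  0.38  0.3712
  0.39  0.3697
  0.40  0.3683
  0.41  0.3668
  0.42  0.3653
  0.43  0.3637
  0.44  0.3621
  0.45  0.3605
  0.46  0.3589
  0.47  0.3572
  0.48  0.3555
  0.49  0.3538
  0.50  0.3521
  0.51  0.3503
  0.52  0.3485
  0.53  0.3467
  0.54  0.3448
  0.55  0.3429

159.21

σ√T = 0.35·√1 = 0.3500
d₁ = [ln(450/440) + (0.088 + ½·0.35²)·1] / (σ√T) = (0.0225 + 0.1492) / 0.3500 = 0.4906 which rounds to 0.49
√T = √1 = 1.0000
φ(d₁) = φ(0.49) = 0.3538
vega = S·φ(d₁)·√T = 450·0.3538·1.0000 = 159.2100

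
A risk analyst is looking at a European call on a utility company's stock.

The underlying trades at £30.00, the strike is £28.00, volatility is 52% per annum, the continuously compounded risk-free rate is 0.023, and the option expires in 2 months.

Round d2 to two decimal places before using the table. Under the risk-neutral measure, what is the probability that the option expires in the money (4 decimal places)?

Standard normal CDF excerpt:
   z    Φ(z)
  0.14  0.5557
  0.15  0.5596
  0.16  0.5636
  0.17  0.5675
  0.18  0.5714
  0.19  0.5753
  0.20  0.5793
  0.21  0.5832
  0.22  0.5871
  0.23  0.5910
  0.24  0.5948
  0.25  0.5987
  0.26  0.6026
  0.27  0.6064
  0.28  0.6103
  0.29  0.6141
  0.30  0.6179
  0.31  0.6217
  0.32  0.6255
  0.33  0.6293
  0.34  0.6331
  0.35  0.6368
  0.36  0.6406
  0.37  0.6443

0.5948

σ√T = 0.52 × 0.4082 = 0.2123
d₁ = [ln(30/28) + (0.023 + 0.52²/2)·0.1667] / 0.2123 = [0.0690 + 0.0264] / 0.2123 = 0.4492 → 0.45
d₂ = d₁ − σ√T = 0.4492 − 0.2123 = 0.2369 → 0.24
Pr(exercise) under Q = N(d₂) = 0.5948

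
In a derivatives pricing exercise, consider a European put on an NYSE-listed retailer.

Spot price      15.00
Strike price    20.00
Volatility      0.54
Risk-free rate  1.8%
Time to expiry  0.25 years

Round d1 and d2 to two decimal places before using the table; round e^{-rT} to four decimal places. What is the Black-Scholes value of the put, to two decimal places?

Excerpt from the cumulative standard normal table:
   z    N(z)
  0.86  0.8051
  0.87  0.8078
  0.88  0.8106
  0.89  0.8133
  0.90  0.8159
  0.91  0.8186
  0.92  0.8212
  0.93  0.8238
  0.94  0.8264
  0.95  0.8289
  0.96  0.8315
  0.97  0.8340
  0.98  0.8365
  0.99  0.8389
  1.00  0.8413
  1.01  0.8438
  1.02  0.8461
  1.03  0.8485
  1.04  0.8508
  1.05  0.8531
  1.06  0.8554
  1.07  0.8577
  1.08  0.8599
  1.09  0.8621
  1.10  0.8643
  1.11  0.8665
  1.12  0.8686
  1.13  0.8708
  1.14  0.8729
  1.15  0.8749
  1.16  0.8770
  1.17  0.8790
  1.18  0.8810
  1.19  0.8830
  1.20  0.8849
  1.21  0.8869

5.26

T = 0.25;  σ√T = 0.2700
d₁ = [ln(15/20) + (0.018 + ½·0.54²)·0.25] / (σ√T) = (-0.2877 + 0.0410) / 0.2700 = -0.9138 ⇒ -0.91
d₂ = -0.9138 − 0.2700 = -1.1838 ⇒ -1.18
e^(−rT) = e^(−0.018·0.25) = 0.9955
N(−d₂) = N(1.18) = 0.8810;  N(−d₁) = N(0.91) = 0.8186
P = 20·0.9955·0.8810 − 15·0.8186 = 17.5407 − 12.2790 = 5.2617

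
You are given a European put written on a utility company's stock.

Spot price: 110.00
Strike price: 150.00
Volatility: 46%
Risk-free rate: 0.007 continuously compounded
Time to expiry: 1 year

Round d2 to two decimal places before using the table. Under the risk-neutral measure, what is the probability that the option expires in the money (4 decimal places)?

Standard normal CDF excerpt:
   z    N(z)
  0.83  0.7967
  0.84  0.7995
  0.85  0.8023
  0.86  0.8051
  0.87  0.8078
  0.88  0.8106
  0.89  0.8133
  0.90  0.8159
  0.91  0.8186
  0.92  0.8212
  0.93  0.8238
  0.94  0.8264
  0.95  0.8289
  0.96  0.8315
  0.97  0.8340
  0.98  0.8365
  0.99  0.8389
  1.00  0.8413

0.8133

T = 1;  σ√T = 0.4600
d₁ = [ln(110/150) + (0.007 + 0.46²/2)·1] / 0.4600 = [-0.3102 + 0.1128] / 0.4600 = -0.4290 which rounds to -0.43
d₂ = d₁ − σ√T = -0.4290 − 0.4600 = -0.8890 which rounds to -0.89
Pr(exercise) under Q = N(−d₂) = N(0.89) = 0.8133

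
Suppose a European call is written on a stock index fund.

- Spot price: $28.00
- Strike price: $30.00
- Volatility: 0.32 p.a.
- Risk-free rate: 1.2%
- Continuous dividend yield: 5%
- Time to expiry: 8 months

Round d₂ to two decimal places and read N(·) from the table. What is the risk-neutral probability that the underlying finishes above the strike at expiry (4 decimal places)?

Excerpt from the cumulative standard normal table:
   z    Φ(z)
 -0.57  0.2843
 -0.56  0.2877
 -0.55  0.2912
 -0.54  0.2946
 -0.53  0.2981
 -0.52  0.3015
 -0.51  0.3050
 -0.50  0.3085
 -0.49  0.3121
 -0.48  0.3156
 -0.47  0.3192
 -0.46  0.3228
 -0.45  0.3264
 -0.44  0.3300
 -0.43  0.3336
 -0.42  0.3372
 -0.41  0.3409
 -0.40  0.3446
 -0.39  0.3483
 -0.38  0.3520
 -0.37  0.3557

T = 0.6667;  σ√T = 0.2613
ln(S/K) + (r − q + σ²/2)T = ln(28/30) + (0.012 − 0.05 + 0.32²/2)·0.6667 = -0.0690 + 0.0088 = -0.0602
d₁ = -0.0602 / 0.2613 = -0.2304 which rounds to -0.23
d₂ = d₁ − σ√T = -0.2304 − 0.2613 = -0.4917 which rounds to -0.49
Risk-neutral Pr[S_T > K] = N(d₂) = N(-0.49) = 0.3121

0.3121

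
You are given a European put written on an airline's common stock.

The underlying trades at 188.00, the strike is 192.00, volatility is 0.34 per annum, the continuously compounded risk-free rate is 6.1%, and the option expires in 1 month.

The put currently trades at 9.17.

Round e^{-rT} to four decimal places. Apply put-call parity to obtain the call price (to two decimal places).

e^(−rT) = e^(−0.061·0.08333) = 0.9949
Put-call parity: C − P = S − K·e^(−rT) = 188 − 192·0.9949 = 188 − 191.0208 = -3.0208
C = P + (C − P) = 9.17 + (-3.0208) = 6.1492

6.15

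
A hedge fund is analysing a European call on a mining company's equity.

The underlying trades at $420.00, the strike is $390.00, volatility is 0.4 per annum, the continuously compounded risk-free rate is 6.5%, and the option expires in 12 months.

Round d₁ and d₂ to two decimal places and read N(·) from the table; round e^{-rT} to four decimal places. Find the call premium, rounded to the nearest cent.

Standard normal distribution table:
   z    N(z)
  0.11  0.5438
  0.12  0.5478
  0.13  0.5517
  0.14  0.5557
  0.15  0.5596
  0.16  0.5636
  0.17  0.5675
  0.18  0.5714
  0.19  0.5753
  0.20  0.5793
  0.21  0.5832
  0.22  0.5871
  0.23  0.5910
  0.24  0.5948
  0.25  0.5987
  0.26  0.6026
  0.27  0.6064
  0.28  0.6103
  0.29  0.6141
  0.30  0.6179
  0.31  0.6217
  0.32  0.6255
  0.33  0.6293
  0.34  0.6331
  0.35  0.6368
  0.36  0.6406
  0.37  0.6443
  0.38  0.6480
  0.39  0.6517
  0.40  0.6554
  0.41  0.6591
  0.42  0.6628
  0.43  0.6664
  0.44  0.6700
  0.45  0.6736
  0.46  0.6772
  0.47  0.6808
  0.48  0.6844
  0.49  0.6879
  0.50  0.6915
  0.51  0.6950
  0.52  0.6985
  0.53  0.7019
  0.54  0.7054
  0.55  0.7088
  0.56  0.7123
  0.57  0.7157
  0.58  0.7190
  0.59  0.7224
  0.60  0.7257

T = 1;  σ√T = 0.4000
d₁ = [ln(420/390) + (0.065 + 0.4²/2)·1] / 0.4000 = [0.0741 + 0.1450] / 0.4000 = 0.5478 ⇒ 0.55
d₂ = d₁ − σ√T = 0.5478 − 0.4000 = 0.1478 ⇒ 0.15
exp(−rT) = exp(−0.065·1) = 0.9371
N(d₁) = N(0.55) = 0.7088;  N(d₂) = N(0.15) = 0.5596
C = 420·0.7088 − 390·0.9371·0.5596 = 297.6960 − 204.5165 = 93.1795

$93.18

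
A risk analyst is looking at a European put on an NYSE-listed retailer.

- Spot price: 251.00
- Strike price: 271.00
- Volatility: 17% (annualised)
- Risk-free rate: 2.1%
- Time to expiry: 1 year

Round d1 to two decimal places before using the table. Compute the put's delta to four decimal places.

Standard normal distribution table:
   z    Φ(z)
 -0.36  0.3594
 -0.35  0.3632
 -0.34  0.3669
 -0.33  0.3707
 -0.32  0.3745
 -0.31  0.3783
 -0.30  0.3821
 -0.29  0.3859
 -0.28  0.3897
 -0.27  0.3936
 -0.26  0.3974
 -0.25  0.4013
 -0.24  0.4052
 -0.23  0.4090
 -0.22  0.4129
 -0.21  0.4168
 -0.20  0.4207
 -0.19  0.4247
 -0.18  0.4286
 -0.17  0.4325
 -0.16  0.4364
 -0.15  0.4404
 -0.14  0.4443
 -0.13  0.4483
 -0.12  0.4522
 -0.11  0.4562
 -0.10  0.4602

σ√T = 0.17·√1 = 0.1700
d₁ = [ln(251/271) + (0.021 + 0.17²/2)·1] / 0.1700 = [-0.0767 + 0.0355] / 0.1700 = -0.2424 which rounds to -0.24
N(d₁) = N(-0.24) = 0.4052
Δ_put = N(d₁) − 1 = 0.4052 − 1 = -0.5948

-0.5948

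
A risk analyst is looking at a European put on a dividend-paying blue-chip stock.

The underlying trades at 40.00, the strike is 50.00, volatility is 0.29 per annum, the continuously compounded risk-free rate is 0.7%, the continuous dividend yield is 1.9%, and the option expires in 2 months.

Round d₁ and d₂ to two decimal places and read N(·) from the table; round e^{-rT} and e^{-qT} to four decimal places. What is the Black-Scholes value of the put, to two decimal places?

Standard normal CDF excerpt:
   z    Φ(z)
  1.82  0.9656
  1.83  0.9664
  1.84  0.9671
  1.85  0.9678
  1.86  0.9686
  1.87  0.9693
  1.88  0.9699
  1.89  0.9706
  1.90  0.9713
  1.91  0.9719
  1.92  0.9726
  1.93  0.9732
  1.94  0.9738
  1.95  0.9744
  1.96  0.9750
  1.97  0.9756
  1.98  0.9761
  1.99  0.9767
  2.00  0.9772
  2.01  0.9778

T = 0.1667;  σ√T = 0.1184
ln(S/K) + (r − q + σ²/2)T = ln(40/50) + (0.007 − 0.019 + 0.29²/2)·0.1667 = -0.2231 + 0.0050 = -0.2181
d₁ = -0.2181 / 0.1184 = -1.8425 → -1.84
d₂ = d₁ − σ√T = -1.8425 − 0.1184 = -1.9609 → -1.96
exp(−qT) = exp(−0.019·0.1667) = 0.9968;  exp(−rT) = exp(−0.007·0.1667) = 0.9988
P = 50·0.9988·N(1.96) − 40·0.9968·N(1.84) = 50·0.9988·0.9750 − 40·0.9968·0.9671 = 48.6915 − 38.5602 = 10.1313

10.13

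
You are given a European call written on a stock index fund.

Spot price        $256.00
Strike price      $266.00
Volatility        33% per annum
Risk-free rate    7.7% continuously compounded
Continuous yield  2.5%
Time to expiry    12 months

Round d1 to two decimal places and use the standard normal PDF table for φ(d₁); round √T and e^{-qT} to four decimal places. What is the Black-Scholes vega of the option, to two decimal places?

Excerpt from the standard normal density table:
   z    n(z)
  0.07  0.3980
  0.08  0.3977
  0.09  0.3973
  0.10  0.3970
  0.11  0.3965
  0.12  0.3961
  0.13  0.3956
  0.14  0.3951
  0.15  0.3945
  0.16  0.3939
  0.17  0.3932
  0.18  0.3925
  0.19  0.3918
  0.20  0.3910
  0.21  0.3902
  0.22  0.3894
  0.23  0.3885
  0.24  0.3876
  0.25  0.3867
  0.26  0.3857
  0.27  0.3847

σ√T = 0.33·√1 = 0.3300
ln(S/K) + (r − q + σ²/2)T = ln(256/266) + (0.077 − 0.025 + 0.33²/2)·1 = -0.0383 + 0.1065 = 0.0681
d₁ = 0.0681 / 0.3300 = 0.2065 which rounds to 0.21
√T = √1 = 1.0000
φ(d₁) = φ(0.21) = 0.3902
exp(−qT) = exp(−0.025·1) = 0.9753
vega = S·exp(−qT)·φ(d₁)·√T = 256·0.9753·0.3902·1.0000 = 97.4239
(Vega is the same for a European call and put with the same parameters.)

97.42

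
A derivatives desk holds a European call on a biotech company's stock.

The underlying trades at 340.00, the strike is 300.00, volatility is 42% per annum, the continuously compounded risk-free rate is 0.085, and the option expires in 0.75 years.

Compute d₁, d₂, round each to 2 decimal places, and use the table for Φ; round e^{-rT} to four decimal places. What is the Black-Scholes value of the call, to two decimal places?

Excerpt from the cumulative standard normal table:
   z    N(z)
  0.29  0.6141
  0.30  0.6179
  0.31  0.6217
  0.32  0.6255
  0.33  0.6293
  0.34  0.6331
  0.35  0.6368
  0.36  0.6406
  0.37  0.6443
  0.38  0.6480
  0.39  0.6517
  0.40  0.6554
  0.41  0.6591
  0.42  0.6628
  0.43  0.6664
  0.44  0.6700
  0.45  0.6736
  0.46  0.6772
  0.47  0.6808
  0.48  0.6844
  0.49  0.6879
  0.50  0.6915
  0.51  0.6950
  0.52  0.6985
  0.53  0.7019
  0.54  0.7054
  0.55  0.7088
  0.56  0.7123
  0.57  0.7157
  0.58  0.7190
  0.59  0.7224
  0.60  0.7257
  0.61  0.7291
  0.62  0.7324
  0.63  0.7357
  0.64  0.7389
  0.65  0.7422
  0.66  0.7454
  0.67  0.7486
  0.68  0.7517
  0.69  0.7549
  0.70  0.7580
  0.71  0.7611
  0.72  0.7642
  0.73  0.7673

79.53

T = 0.75;  σ√T = 0.3637
d₁ = [ln(340/300) + (0.085 + 0.42²/2)·0.75] / 0.3637 = [0.1252 + 0.1299] / 0.3637 = 0.7012 → 0.70
d₂ = d₁ − σ√T = 0.7012 − 0.3637 = 0.3375 → 0.34
exp(−rT) = exp(−0.085·0.75) = 0.9382
C = 340·N(0.70) − 300·0.9382·N(0.34) = 340·0.7580 − 300·0.9382·0.6331 = 257.7200 − 178.1923 = 79.5277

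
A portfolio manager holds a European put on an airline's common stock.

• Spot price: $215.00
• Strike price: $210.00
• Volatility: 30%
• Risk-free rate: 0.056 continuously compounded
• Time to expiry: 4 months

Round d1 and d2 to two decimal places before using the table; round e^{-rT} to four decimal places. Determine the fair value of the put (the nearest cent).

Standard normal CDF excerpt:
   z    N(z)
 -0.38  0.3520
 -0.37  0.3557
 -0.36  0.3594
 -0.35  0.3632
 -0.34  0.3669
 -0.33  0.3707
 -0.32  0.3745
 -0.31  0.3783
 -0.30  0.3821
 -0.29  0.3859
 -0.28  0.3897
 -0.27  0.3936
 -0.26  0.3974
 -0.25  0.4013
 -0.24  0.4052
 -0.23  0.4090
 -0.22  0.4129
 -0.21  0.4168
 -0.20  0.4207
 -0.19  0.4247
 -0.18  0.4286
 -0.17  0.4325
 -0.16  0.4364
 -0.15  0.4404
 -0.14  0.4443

T = 0.3333;  σ√T = 0.1732
d₁ = [ln(215/210) + (0.056 + 0.3²/2)·0.3333] / 0.1732 = [0.0235 + 0.0337] / 0.1732 = 0.3302 ⇒ 0.33
d₂ = d₁ − σ√T = 0.3302 − 0.1732 = 0.1570 ⇒ 0.16
e^(−rT) = e^(−0.056·0.3333) = 0.9815
N(−d₂) = N(-0.16) = 0.4364;  N(−d₁) = N(-0.33) = 0.3707
P = 210·0.9815·0.4364 − 215·0.3707 = 89.9486 − 79.7005 = 10.2481

$10.25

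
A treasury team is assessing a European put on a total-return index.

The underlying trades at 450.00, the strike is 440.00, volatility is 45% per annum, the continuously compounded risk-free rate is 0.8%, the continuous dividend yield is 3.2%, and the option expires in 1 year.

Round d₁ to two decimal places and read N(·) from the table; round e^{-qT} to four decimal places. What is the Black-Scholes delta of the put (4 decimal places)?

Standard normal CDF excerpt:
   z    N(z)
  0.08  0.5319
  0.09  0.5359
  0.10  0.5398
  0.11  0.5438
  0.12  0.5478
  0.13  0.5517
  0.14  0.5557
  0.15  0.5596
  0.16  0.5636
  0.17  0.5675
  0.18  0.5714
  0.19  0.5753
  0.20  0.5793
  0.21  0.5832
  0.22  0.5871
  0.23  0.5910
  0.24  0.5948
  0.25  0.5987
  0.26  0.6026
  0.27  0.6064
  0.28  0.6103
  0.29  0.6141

-0.3999

T = 1;  σ√T = 0.4500
d₁ = [ln(450/440) + (0.008 − 0.032 + 0.45²/2)·1] / 0.4500 = [0.0225 + 0.0773] / 0.4500 = 0.2216 which rounds to 0.22
N(d₁) = N(0.22) = 0.5871
Δ_put = e^(−qT)·(N(d₁) − 1) = 0.9685·(0.5871 − 1) = -0.3999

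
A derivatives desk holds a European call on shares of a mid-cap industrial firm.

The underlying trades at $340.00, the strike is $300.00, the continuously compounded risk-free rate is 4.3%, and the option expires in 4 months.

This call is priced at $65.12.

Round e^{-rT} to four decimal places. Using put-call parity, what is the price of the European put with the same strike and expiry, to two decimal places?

exp(−rT) = exp(−0.043·0.3333) = 0.9858
Put-call parity: C − P = S − K·e^(−rT) = 340 − 300·0.9858 = 340 − 295.7400 = 44.2600
P = C − (C − P) = 65.12 − (44.2600) = 20.8600

$20.86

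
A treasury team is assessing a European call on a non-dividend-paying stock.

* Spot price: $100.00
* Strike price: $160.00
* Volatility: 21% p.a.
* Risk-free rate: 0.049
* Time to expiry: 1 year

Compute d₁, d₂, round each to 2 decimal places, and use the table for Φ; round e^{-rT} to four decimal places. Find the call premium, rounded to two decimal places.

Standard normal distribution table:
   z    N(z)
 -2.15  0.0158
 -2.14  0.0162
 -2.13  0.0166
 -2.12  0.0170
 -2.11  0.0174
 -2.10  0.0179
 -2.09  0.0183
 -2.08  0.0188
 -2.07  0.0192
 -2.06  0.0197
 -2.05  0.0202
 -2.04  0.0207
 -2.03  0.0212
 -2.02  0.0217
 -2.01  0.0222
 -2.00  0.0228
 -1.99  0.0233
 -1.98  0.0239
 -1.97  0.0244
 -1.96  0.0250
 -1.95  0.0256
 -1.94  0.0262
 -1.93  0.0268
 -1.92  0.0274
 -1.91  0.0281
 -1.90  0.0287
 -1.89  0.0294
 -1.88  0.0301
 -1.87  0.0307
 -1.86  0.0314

T = 1;  σ√T = 0.2100
d₁ = [ln(100/160) + (0.049 + 0.21²/2)·1] / 0.2100 = [-0.4700 + 0.0711] / 0.2100 = -1.8998 ⇒ -1.90
d₂ = d₁ − σ√T = -1.8998 − 0.2100 = -2.1098 ⇒ -2.11
exp(−rT) = exp(−0.049·1) = 0.9522
N(d₁) = N(-1.90) = 0.0287;  N(d₂) = N(-2.11) = 0.0174
C = 100·0.0287 − 160·0.9522·0.0174 = 2.8700 − 2.6509 = 0.2191

$0.22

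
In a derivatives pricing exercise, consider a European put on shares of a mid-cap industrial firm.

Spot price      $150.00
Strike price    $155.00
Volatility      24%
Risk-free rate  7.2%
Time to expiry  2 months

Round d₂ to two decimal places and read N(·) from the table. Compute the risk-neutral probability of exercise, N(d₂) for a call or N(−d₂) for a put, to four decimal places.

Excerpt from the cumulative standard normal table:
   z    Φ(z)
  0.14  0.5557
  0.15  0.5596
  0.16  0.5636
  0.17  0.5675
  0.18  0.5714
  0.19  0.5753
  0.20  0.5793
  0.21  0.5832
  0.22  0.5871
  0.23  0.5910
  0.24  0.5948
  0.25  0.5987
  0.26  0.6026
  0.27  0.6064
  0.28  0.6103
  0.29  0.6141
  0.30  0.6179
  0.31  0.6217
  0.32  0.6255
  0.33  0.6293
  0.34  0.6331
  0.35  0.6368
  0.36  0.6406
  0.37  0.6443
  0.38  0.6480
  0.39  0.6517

σ√T = 0.24·√0.1667 = 0.0980
d₁ = [ln(150/155) + (0.072 + 0.24²/2)·0.1667] / 0.0980 = [-0.0328 + 0.0168] / 0.0980 = -0.1632 → -0.16
d₂ = d₁ − σ√T = -0.1632 − 0.0980 = -0.2612 → -0.26
Pr(exercise) under Q = N(−d₂) = N(0.26) = 0.6026

0.6026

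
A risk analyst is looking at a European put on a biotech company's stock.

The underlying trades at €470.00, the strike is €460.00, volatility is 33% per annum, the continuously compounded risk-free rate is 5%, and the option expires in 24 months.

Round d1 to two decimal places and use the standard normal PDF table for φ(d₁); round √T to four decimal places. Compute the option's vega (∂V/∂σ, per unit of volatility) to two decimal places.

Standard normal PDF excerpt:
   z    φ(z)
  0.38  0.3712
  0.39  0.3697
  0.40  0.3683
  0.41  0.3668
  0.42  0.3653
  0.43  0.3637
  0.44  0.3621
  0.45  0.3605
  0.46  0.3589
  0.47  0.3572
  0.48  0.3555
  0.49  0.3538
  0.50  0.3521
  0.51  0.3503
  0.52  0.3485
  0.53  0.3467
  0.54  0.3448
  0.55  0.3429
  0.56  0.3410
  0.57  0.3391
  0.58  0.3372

235.16

σ√T = 0.33·√2 = 0.4667
d₁ = [ln(470/460) + (0.05 + ½·0.33²)·2] / (σ√T) = (0.0215 + 0.2089) / 0.4667 = 0.4937 ≈ 0.49
√T = √2 = 1.4142
φ(d₁) = φ(0.49) = 0.3538
vega = S·φ(d₁)·√T = 470·0.3538·1.4142 = 235.1617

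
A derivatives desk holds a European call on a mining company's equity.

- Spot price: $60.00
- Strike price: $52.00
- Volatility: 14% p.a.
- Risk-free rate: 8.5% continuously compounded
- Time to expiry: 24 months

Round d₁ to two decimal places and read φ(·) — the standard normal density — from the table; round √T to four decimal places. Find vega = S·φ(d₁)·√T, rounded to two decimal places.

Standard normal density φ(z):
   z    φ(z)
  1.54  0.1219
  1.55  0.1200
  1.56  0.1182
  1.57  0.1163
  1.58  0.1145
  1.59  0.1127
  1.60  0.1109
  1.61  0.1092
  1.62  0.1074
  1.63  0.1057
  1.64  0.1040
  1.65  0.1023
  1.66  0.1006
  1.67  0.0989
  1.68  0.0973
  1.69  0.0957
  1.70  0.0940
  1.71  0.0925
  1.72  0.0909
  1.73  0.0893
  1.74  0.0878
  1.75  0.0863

σ√T = 0.14 × 1.4142 = 0.1980
d₁ = [ln(60/52) + (0.085 + ½·0.14²)·2] / (σ√T) = (0.1431 + 0.1896) / 0.1980 = 1.6804 ⇒ 1.68
√T = √2 = 1.4142
φ(d₁) = φ(1.68) = 0.0973
vega = S·φ(d₁)·√T = 60·0.0973·1.4142 = 8.2561

8.26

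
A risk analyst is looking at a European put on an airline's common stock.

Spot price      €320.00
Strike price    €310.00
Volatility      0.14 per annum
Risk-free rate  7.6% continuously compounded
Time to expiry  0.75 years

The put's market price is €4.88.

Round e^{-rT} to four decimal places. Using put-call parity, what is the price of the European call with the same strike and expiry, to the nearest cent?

exp(−rT) = exp(−0.076·0.75) = 0.9446
Put-call parity: C − P = S − K·e^(−rT) = 320 − 310·0.9446 = 320 − 292.8260 = 27.1740
C = P + (C − P) = 4.88 + (27.1740) = 32.0540

€32.05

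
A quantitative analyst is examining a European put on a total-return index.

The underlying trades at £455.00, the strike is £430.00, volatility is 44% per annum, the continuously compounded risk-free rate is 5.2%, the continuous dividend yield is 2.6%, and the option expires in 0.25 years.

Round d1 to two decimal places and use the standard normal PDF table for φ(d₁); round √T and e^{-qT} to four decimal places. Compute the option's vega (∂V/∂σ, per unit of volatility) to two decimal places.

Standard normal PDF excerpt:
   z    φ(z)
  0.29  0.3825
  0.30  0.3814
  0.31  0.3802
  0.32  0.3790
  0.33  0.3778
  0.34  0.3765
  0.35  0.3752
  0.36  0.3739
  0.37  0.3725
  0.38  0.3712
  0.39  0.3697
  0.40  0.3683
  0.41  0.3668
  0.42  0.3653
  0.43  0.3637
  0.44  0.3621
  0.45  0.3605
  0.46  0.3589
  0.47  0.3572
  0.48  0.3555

T = 0.25;  σ√T = 0.2200
d₁ = [ln(455/430) + (0.052 − 0.026 + 0.44²/2)·0.25] / 0.2200 = [0.0565 + 0.0307] / 0.2200 = 0.3964 → 0.40
√T = √0.25 = 0.5000
φ(d₁) = φ(0.40) = 0.3683
exp(−qT) = exp(−0.026·0.25) = 0.9935
vega = S·exp(−qT)·φ(d₁)·√T = 455·0.9935·0.3683·0.5000 = 83.2436
(The call has the same vega.)

83.24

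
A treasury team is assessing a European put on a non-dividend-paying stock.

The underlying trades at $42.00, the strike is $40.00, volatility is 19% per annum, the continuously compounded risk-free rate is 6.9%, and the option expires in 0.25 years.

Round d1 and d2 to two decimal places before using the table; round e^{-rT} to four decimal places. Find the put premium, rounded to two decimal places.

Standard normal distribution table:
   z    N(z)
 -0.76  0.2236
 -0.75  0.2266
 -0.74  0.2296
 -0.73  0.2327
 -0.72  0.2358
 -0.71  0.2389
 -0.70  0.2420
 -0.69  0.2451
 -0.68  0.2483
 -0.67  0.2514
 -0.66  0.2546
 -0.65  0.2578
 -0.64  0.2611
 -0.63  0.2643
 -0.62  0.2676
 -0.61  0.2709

$0.49

σ√T = 0.19·√0.25 = 0.0950
d₁ = [ln(42/40) + (0.069 + 0.19²/2)·0.25] / 0.0950 = [0.0488 + 0.0218] / 0.0950 = 0.7427 which rounds to 0.74
d₂ = d₁ − σ√T = 0.7427 − 0.0950 = 0.6477 which rounds to 0.65
e^(−rT) = e^(−0.069·0.25) = 0.9829
N(−d₂) = N(-0.65) = 0.2578;  N(−d₁) = N(-0.74) = 0.2296
P = 40·0.9829·0.2578 − 42·0.2296 = 10.1357 − 9.6432 = 0.4925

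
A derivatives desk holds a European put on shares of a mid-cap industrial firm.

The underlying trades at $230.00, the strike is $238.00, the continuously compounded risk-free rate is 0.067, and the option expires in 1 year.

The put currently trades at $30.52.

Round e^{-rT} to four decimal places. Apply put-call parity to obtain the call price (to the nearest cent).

$37.94

exp(−rT) = exp(−0.067·1) = 0.9352
Put-call parity: C − P = S − K·e^(−rT) = 230 − 238·0.9352 = 230 − 222.5776 = 7.4224
C = P + (C − P) = 30.52 + (7.4224) = 37.9424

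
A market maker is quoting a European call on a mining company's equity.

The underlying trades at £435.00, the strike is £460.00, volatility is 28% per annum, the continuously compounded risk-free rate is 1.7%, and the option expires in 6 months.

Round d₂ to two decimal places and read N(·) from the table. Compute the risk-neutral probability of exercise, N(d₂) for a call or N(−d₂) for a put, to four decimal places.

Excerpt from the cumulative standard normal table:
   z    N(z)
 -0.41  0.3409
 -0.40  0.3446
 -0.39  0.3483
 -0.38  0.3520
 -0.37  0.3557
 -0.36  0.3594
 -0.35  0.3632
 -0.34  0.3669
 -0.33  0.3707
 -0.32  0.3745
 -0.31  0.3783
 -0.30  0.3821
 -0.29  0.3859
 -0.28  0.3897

0.3669

T = 0.5;  σ√T = 0.1980
d₁ = [ln(435/460) + (0.017 + 0.28²/2)·0.5] / 0.1980 = [-0.0559 + 0.0281] / 0.1980 = -0.1403 ≈ -0.14
d₂ = d₁ − σ√T = -0.1403 − 0.1980 = -0.3383 ≈ -0.34
Pr(exercise) under Q = N(d₂) = 0.3669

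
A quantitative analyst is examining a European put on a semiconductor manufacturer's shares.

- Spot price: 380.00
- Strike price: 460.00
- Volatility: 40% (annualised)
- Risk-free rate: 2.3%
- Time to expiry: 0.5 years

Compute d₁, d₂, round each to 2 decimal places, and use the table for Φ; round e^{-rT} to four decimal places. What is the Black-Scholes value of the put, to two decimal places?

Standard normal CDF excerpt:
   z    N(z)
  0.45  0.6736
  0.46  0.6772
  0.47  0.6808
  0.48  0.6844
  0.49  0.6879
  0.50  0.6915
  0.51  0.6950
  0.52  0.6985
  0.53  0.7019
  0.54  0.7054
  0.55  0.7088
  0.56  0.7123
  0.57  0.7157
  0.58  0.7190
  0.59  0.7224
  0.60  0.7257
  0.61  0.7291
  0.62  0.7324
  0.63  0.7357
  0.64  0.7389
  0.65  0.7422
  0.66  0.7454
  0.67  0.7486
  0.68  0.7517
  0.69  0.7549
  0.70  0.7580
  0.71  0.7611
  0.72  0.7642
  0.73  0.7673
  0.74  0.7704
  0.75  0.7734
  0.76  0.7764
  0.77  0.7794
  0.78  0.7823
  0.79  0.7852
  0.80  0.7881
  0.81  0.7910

σ√T = 0.4·√0.5 = 0.2828
ln(S/K) + (r + σ²/2)T = ln(380/460) + (0.023 + 0.4²/2)·0.5 = -0.1911 + 0.0515 = -0.1396
d₁ = -0.1396 / 0.2828 = -0.4934 which rounds to -0.49
d₂ = d₁ − σ√T = -0.4934 − 0.2828 = -0.7762 which rounds to -0.78
e^(−rT) = e^(−0.023·0.5) = 0.9886
N(−d₂) = N(0.78) = 0.7823;  N(−d₁) = N(0.49) = 0.6879
P = 460·0.9886·0.7823 − 380·0.6879 = 355.7556 − 261.4020 = 94.3536

94.35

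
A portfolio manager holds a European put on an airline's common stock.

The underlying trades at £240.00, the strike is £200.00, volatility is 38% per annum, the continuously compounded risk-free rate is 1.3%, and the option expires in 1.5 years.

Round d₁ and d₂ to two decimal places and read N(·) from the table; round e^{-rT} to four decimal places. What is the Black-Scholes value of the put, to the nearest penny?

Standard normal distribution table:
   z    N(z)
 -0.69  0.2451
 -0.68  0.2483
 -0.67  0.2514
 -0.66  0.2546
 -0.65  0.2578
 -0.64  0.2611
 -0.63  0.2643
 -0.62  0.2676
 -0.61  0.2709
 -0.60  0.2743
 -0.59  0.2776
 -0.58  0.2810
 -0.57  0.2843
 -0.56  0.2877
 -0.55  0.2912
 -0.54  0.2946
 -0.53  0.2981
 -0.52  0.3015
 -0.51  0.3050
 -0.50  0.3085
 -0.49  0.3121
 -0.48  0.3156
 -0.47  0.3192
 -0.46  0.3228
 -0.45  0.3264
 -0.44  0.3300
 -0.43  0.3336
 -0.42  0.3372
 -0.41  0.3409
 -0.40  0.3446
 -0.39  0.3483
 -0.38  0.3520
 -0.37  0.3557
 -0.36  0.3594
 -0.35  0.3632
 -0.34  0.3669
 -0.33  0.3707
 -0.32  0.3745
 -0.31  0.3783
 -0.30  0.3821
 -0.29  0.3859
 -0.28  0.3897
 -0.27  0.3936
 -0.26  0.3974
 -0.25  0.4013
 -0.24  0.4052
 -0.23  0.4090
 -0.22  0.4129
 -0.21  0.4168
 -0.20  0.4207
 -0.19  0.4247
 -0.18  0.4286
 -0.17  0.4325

σ√T = 0.38 × 1.2247 = 0.4654
d₁ = [ln(240/200) + (0.013 + ½·0.38²)·1.5] / (σ√T) = (0.1823 + 0.1278) / 0.4654 = 0.6664 ≈ 0.67
d₂ = 0.6664 − 0.4654 = 0.2009 ≈ 0.20
e^(−rT) = e^(−0.013·1.5) = 0.9807
N(−d₂) = N(-0.20) = 0.4207;  N(−d₁) = N(-0.67) = 0.2514
P = 200·0.9807·0.4207 − 240·0.2514 = 82.5161 − 60.3360 = 22.1801

£22.18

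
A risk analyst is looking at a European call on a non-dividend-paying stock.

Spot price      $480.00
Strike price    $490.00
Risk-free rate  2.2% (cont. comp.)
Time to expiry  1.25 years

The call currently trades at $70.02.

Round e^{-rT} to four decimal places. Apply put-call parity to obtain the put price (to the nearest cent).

e^(−rT) = e^(−0.022·1.25) = 0.9729
Put-call parity: C − P = S − K·e^(−rT) = 480 − 490·0.9729 = 480 − 476.7210 = 3.2790
P = C − (C − P) = 70.02 − (3.2790) = 66.7410

$66.74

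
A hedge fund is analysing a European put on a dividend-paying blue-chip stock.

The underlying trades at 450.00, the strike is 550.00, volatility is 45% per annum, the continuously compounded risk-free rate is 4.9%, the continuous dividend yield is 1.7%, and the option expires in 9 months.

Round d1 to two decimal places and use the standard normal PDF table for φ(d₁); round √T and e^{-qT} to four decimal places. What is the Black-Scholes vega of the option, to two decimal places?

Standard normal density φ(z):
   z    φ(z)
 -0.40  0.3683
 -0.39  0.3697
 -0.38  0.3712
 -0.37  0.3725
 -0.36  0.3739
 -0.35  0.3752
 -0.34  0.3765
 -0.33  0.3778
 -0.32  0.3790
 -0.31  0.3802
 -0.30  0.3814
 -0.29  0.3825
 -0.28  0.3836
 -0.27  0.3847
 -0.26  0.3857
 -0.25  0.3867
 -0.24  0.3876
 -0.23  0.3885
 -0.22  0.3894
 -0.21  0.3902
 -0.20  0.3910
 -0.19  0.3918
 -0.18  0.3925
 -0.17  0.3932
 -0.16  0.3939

T = 0.75;  σ√T = 0.3897
d₁ = [ln(450/550) + (0.049 − 0.017 + 0.45²/2)·0.75] / 0.3897 = [-0.2007 + 0.0999] / 0.3897 = -0.2585 ⇒ -0.26
√T = √0.75 = 0.8660
φ(d₁) = φ(-0.26) = 0.3857
exp(−qT) = exp(−0.017·0.75) = 0.9873
vega = S·exp(−qT)·φ(d₁)·√T = 450·0.9873·0.3857·0.8660 = 148.3984

148.40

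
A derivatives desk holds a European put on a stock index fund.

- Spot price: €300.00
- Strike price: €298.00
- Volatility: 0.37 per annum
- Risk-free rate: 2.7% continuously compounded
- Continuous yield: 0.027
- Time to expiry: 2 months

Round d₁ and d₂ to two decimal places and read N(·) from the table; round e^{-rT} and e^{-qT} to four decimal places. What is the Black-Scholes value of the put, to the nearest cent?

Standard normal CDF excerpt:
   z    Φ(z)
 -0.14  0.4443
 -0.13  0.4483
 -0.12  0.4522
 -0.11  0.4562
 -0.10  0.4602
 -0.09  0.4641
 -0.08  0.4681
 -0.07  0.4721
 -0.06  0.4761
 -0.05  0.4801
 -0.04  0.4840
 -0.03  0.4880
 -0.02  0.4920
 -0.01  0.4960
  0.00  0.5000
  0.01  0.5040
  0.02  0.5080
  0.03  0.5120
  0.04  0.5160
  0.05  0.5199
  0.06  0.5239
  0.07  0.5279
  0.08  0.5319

€16.84

σ√T = 0.37·√0.1667 = 0.1511
d₁ = [ln(300/298) + (0.027 − 0.027 + ½·0.37²)·0.1667] / (σ√T) = (0.0067 + 0.0114) / 0.1511 = 0.1198 ⇒ 0.12
d₂ = 0.1198 − 0.1511 = -0.0312 ⇒ -0.03
e^(−qT) = e^(−0.027·0.1667) = 0.9955;  e^(−rT) = e^(−0.027·0.1667) = 0.9955
P = 298·0.9955·N(0.03) − 300·0.9955·N(-0.12) = 298·0.9955·0.5120 − 300·0.9955·0.4522 = 151.8894 − 135.0495 = 16.8399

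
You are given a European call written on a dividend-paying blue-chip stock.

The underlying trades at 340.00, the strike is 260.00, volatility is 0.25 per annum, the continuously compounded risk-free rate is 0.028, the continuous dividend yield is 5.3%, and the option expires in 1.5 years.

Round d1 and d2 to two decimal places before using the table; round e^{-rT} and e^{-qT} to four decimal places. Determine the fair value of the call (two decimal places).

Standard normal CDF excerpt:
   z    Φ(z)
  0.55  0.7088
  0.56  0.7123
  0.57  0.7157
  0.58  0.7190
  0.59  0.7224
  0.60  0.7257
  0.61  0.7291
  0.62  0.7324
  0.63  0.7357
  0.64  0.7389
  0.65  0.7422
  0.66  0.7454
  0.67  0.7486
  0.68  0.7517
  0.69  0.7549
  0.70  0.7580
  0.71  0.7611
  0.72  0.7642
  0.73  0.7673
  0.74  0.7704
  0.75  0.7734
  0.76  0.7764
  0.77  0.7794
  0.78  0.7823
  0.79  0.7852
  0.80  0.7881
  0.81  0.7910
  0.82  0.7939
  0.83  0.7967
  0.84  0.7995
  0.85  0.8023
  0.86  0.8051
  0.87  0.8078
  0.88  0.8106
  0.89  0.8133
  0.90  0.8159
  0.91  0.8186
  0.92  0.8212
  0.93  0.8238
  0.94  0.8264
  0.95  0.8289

76.13

σ√T = 0.25 × 1.2247 = 0.3062
d₁ = [ln(340/260) + (0.028 − 0.053 + 0.25²/2)·1.5] / 0.3062 = [0.2683 + 0.0094] / 0.3062 = 0.9068 ≈ 0.91
d₂ = d₁ − σ√T = 0.9068 − 0.3062 = 0.6006 ≈ 0.60
e^(−qT) = e^(−0.053·1.5) = 0.9236;  e^(−rT) = e^(−0.028·1.5) = 0.9589
N(d₁) = N(0.91) = 0.8186;  N(d₂) = N(0.60) = 0.7257
C = 340·0.9236·0.8186 − 260·0.9589·0.7257 = 257.0600 − 180.9272 = 76.1329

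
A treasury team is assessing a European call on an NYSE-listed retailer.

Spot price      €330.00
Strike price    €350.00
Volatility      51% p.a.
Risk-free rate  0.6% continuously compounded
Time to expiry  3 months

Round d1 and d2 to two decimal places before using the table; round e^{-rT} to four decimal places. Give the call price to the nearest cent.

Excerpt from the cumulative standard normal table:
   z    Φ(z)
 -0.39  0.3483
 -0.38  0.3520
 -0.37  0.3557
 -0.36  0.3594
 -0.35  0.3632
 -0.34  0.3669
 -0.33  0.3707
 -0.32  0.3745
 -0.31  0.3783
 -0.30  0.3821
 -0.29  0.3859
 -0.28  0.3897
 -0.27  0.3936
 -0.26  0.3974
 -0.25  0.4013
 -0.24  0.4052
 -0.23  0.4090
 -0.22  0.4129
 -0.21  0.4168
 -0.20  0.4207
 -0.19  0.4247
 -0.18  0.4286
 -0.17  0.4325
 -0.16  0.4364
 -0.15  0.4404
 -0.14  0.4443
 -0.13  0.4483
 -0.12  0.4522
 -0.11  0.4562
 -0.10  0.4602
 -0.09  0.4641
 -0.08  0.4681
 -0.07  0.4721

€24.94

σ√T = 0.51·√0.25 = 0.2550
ln(S/K) + (r + σ²/2)T = ln(330/350) + (0.006 + 0.51²/2)·0.25 = -0.0588 + 0.0340 = -0.0248
d₁ = -0.0248 / 0.2550 = -0.0974 which rounds to -0.10
d₂ = d₁ − σ√T = -0.0974 − 0.2550 = -0.3524 which rounds to -0.35
e^(−rT) = e^(−0.006·0.25) = 0.9985
N(d₁) = N(-0.10) = 0.4602;  N(d₂) = N(-0.35) = 0.3632
C = 330·0.4602 − 350·0.9985·0.3632 = 151.8660 − 126.9293 = 24.9367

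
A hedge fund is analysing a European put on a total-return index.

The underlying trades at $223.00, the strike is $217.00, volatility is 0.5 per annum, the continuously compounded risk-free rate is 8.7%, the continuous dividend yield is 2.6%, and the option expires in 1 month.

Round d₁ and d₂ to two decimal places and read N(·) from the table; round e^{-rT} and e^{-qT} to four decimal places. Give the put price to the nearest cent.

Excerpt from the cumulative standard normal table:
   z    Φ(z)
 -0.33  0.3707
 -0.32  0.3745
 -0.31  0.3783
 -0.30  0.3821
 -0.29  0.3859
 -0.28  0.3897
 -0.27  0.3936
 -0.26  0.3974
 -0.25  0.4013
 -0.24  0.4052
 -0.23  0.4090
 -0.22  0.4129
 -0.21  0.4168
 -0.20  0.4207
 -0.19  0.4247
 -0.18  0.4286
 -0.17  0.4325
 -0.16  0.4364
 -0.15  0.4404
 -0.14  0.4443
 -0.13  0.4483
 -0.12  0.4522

$9.86

T = 0.08333;  σ√T = 0.1443
d₁ = [ln(223/217) + (0.087 − 0.026 + 0.5²/2)·0.08333] / 0.1443 = [0.0273 + 0.0155] / 0.1443 = 0.2963 which rounds to 0.30
d₂ = d₁ − σ√T = 0.2963 − 0.1443 = 0.1520 which rounds to 0.15
e^(−qT) = e^(−0.026·0.08333) = 0.9978;  e^(−rT) = e^(−0.087·0.08333) = 0.9928
N(−d₂) = N(-0.15) = 0.4404;  N(−d₁) = N(-0.30) = 0.3821
P = 217·0.9928·0.4404 − 223·0.9978·0.3821 = 94.8787 − 85.0208 = 9.8579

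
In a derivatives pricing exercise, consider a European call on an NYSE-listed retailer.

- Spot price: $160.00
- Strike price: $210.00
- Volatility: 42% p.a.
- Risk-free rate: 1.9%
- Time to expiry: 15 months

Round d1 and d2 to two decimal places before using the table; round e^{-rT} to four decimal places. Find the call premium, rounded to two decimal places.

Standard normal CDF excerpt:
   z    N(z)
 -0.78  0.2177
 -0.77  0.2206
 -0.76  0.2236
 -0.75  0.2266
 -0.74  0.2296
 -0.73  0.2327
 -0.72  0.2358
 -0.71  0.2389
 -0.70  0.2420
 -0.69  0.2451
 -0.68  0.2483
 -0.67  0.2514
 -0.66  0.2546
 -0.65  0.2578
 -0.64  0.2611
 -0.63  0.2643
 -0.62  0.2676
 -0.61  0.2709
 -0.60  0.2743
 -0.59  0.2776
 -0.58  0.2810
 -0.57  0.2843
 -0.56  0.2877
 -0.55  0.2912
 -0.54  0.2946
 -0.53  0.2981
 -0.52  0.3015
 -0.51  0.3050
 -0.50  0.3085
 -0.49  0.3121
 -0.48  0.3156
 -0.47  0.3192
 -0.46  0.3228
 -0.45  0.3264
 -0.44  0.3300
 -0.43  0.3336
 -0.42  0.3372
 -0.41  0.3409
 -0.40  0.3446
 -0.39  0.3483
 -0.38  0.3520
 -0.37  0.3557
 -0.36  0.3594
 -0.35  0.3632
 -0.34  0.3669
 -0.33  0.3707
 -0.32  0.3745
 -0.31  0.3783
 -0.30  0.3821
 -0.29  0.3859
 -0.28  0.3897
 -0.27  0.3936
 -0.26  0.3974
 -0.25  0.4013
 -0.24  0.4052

$15.89

σ√T = 0.42·√1.25 = 0.4696
ln(S/K) + (r + σ²/2)T = ln(160/210) + (0.019 + 0.42²/2)·1.25 = -0.2719 + 0.1340 = -0.1379
d₁ = -0.1379 / 0.4696 = -0.2937 which rounds to -0.29
d₂ = d₁ − σ√T = -0.2937 − 0.4696 = -0.7633 which rounds to -0.76
exp(−rT) = exp(−0.019·1.25) = 0.9765
C = 160·N(-0.29) − 210·0.9765·N(-0.76) = 160·0.3859 − 210·0.9765·0.2236 = 61.7440 − 45.8525 = 15.8915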